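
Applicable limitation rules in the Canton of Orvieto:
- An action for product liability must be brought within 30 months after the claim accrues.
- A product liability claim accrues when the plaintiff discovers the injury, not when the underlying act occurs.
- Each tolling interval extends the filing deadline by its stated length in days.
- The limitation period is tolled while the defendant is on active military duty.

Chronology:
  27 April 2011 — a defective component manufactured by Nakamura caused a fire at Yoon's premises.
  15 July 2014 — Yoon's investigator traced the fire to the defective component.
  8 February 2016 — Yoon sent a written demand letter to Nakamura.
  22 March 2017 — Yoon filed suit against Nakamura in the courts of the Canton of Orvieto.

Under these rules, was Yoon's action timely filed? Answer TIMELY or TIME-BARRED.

TIME-BARRED

The claim did not accrue until Yoon discovered the injury on 15 July 2014; the 27 April 2011 act date does not start the clock under the stated rule.
The untolled deadline — 30 months after 15 July 2014 — is 15 January 2017.
The other events in the timeline have no effect on the limitation period under the stated rules.
Yoon filed on 22 March 2017, after the 15 January 2017 deadline, so the action is time-barred.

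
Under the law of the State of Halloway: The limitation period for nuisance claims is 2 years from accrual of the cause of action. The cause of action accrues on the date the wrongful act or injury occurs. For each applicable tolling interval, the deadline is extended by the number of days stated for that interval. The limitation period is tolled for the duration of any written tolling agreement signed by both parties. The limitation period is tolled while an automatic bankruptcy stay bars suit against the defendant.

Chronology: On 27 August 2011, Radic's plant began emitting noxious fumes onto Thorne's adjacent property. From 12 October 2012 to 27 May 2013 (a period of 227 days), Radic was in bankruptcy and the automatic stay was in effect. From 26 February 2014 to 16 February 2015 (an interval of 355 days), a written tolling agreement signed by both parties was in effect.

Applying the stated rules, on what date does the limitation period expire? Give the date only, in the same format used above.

1 April 2015

The claim accrued on 27 August 2011, when the wrongful act occurred.
2 years from 27 August 2011 is 27 August 2013.
Because the automatic bankruptcy stay ran from 12 October 2012 to 27 May 2013, the deadline is extended by 227 days to 11 April 2014.
Because the written tolling agreement ran from 26 February 2014 to 16 February 2015, the deadline is extended by 355 days to 1 April 2015.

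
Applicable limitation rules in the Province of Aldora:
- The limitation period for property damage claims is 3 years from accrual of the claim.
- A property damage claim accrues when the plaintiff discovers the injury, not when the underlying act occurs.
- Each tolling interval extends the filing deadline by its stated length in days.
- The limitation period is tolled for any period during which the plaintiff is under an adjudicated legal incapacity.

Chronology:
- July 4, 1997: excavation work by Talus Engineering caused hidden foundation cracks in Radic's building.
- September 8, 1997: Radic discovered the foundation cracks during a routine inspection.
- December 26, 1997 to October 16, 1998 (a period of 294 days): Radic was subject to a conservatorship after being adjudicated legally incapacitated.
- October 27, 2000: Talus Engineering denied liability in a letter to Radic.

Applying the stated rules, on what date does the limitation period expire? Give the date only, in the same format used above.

June 29, 2001

Accrual is tied to discovery, so the period began on September 8, 1997 rather than on July 4, 1997 when the act occurred.
3 years from September 8, 1997 is September 8, 2000.
The plaintiff's legal incapacity from December 26, 1997 to October 16, 1998 tolled the period for 294 days, extending the deadline to June 29, 2001.
None of the other events listed affects the running of the period under the stated rules.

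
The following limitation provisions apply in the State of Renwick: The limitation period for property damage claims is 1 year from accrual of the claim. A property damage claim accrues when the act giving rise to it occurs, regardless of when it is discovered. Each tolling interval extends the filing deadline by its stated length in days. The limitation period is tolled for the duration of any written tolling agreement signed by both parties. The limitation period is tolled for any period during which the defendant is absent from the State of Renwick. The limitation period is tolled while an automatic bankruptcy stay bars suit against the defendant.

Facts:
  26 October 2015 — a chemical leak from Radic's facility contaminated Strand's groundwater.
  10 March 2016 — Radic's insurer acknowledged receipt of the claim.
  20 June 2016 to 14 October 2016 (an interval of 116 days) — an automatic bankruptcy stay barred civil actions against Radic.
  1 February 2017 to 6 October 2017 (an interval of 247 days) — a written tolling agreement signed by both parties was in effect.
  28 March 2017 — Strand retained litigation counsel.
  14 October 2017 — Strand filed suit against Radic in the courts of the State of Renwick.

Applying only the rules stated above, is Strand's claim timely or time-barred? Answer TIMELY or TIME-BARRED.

TIMELY

The limitation period began to run on 26 October 2015.
Adding the 1 year base period to 26 October 2015 gives a deadline of 26 October 2016, before any tolling.
The automatic bankruptcy stay from 20 June 2016 to 14 October 2016 tolled the period for 116 days, extending the deadline to 19 February 2017.
The period was tolled for 247 days by the written tolling agreement (1 February 2017 to 6 October 2017), pushing the deadline to 24 October 2017.
None of the other events listed affects the running of the period under the stated rules.
Strand filed on 14 October 2017, before the 24 October 2017 deadline, so the action is timely.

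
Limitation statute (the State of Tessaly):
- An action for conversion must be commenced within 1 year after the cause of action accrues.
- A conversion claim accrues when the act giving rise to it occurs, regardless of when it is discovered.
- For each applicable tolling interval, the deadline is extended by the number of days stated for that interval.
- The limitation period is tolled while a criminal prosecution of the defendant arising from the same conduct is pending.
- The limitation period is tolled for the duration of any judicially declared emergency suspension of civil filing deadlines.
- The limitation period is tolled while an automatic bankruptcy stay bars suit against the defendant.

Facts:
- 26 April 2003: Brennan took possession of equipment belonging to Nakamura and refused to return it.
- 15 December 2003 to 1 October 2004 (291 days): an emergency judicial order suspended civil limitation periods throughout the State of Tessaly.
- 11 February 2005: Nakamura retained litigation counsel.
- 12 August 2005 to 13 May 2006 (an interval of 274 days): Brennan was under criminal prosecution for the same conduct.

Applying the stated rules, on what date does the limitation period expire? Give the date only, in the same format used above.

11 February 2005

The cause of action accrued on 26 April 2003, the date of the act.
1 year from 26 April 2003 is 26 April 2004.
The period was tolled for 291 days by the emergency suspension of filing deadlines (15 December 2003 to 1 October 2004), pushing the deadline to 11 February 2005.
The pending criminal prosecution starting 12 August 2005 came too late — the period had run on 11 February 2005 — and so does not extend the deadline.
The other events in the timeline have no effect on the limitation period under the stated rules.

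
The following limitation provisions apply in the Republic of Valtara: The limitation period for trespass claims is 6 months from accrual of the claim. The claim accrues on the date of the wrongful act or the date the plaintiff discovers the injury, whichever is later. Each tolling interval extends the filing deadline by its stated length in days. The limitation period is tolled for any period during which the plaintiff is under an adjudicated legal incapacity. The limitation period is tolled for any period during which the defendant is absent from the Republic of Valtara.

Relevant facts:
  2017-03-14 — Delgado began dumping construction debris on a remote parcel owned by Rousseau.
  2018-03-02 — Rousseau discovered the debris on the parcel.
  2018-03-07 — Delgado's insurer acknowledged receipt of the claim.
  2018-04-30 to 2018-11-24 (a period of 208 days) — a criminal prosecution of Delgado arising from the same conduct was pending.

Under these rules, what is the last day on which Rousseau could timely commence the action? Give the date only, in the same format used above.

Taking the later of the act (2017-03-14) and discovery (2018-03-02), the claim accrued on 2018-03-02.
The untolled deadline — 6 months after 2018-03-02 — is 2018-09-02.
No stated provision tolls the period for a criminal prosecution, so the interval from 2018-04-30 to 2018-11-24 has no effect on the deadline.
None of the other events listed affects the running of the period under the stated rules.

2018-09-02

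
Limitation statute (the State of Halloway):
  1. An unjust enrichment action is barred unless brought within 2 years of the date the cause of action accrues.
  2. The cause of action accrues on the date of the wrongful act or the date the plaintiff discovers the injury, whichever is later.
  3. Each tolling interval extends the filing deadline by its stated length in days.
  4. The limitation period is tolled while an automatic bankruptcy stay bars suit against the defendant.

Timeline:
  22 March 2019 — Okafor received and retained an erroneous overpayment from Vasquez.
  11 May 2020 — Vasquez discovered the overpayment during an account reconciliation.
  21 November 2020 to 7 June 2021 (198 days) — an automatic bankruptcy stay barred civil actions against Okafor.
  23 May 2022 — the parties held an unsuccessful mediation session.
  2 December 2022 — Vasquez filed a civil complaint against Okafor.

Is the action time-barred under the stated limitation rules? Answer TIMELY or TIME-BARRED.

Taking the later of the act (22 March 2019) and discovery (11 May 2020), the claim accrued on 11 May 2020.
The untolled deadline — 2 years after 11 May 2020 — is 11 May 2022.
The period was tolled for 198 days by the automatic bankruptcy stay (21 November 2020 to 7 June 2021), pushing the deadline to 25 November 2022.
The other events in the timeline have no effect on the limitation period under the stated rules.
The 2 December 2022 filing falls after the 25 November 2022 deadline; the claim is time-barred.

TIME-BARRED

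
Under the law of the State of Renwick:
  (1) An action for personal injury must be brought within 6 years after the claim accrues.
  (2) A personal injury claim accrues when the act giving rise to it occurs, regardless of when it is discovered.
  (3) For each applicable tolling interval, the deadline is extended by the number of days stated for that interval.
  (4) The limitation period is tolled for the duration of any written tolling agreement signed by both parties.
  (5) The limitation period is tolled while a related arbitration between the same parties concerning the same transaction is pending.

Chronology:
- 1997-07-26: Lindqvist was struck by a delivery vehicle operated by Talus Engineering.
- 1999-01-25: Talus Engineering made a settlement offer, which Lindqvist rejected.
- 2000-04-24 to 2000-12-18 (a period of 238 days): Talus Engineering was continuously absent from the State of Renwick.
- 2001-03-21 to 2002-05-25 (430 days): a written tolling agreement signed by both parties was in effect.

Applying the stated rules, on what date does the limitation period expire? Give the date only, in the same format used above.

2004-09-28

The claim accrued on 1997-07-26, the date of the act.
The untolled deadline — 6 years after 1997-07-26 — is 2003-07-26.
The period was tolled for 430 days by the written tolling agreement (2001-03-21 to 2002-05-25), pushing the deadline to 2004-09-28.
No stated provision tolls the period for the defendant's absence, so the interval from 2000-04-24 to 2000-12-18 has no effect on the deadline.
The other events in the timeline have no effect on the limitation period under the stated rules.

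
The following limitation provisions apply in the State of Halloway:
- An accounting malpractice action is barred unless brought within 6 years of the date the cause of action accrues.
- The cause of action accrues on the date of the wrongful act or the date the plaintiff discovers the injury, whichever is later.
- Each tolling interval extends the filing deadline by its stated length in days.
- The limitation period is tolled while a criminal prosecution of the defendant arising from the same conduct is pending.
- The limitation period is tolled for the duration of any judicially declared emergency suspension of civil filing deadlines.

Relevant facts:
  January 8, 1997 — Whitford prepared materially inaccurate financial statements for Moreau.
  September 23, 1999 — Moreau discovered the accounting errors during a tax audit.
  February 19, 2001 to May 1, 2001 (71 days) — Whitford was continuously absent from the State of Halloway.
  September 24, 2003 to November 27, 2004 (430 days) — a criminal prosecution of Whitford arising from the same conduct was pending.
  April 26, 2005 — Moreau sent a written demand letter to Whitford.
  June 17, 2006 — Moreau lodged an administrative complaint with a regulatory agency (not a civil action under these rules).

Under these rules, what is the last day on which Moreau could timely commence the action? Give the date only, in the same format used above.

Because discovery on September 23, 1999 post-dates the January 8, 1997 act, accrual under the later-of rule falls on September 23, 1999.
Adding the 6 years base period to September 23, 1999 gives a deadline of September 23, 2005, before any tolling.
The pending criminal prosecution from September 24, 2003 to November 27, 2004 tolled the period for 430 days, extending the deadline to November 27, 2006.
Although the defendant's absence ran from February 19, 2001 to May 1, 2001, the stated rules do not make that a tolling event, so it is disregarded.
Nothing else in the chronology tolls or restarts the period.

November 27, 2006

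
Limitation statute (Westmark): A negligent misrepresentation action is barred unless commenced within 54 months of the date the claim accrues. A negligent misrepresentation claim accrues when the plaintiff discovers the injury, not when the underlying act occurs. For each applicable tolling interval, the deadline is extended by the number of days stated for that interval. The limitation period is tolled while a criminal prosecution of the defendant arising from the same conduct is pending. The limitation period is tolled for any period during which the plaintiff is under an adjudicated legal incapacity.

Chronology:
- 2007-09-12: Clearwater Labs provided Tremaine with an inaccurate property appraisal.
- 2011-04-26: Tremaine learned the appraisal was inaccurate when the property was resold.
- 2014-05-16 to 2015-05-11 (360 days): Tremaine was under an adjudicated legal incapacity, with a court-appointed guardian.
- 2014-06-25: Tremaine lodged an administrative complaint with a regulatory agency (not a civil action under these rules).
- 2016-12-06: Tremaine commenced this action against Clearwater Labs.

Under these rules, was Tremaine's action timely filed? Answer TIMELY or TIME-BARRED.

Accrual is tied to discovery, so the period began on 2011-04-26 rather than on 2007-09-12 when the act occurred.
Adding the 54 months base period to 2011-04-26 gives a deadline of 2015-10-26, before any tolling.
The period was tolled for 360 days by the plaintiff's legal incapacity (2014-05-16 to 2015-05-11), pushing the deadline to 2016-10-20.
Nothing else in the chronology tolls or restarts the period.
The 2016-12-06 filing falls after the 2016-10-20 deadline; the claim is time-barred.

TIME-BARRED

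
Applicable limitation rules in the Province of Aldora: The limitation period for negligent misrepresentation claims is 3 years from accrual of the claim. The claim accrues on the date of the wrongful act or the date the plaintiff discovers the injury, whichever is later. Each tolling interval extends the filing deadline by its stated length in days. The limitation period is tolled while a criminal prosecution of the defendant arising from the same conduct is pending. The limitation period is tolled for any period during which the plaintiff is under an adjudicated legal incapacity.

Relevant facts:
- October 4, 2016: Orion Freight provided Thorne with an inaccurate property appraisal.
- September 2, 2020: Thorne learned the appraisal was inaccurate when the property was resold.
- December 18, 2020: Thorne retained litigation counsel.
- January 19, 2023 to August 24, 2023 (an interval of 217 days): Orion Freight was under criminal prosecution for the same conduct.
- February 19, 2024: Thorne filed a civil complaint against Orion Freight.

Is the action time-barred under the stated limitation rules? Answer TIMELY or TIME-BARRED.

TIMELY

Taking the later of the act (October 4, 2016) and discovery (September 2, 2020), the claim accrued on September 2, 2020.
The untolled deadline — 3 years after September 2, 2020 — is September 2, 2023.
The pending criminal prosecution from January 19, 2023 to August 24, 2023 tolled the period for 217 days, extending the deadline to April 6, 2024.
The other events in the timeline have no effect on the limitation period under the stated rules.
Thorne filed on February 19, 2024, before the April 6, 2024 deadline, so the action is timely.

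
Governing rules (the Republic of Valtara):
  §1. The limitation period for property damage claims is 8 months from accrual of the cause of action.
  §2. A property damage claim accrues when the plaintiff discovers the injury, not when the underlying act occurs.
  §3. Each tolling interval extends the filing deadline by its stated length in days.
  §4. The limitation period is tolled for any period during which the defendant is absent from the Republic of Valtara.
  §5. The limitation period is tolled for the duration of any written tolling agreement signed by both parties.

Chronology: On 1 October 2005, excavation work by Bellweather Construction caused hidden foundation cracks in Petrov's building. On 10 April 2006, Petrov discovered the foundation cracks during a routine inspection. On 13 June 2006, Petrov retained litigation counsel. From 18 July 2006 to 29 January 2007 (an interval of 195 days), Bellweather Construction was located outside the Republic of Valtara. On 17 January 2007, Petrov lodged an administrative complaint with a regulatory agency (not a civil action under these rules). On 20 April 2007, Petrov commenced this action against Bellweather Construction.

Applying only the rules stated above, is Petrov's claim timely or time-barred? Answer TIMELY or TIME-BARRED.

TIMELY

Under the discovery rule, the claim accrued on 10 April 2006, when Petrov discovered the injury — not on the 1 October 2005 date of the underlying act.
Adding the 8 months base period to 10 April 2006 gives a deadline of 10 December 2006, before any tolling.
The defendant's absence from the jurisdiction from 18 July 2006 to 29 January 2007 tolled the period for 195 days, extending the deadline to 23 June 2007.
The other events in the timeline have no effect on the limitation period under the stated rules.
Filing on 20 April 2007 beat the 23 June 2007 deadline — the action is timely.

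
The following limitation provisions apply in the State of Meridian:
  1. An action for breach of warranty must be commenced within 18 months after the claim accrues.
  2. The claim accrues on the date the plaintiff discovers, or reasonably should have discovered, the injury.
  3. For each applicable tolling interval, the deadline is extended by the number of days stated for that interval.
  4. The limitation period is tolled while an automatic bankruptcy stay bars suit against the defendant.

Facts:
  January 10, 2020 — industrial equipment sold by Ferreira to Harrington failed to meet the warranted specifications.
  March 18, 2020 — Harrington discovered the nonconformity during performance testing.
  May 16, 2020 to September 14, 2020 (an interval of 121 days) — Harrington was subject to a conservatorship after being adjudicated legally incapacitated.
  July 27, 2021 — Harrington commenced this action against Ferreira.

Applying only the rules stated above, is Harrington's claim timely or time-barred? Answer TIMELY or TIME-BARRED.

TIMELY

Under the discovery rule, the claim accrued on March 18, 2020, when Harrington discovered the injury — not on the January 10, 2020 date of the underlying act.
Adding the 18 months base period to March 18, 2020 gives a deadline of September 18, 2021, before any tolling.
The plaintiff's legal incapacity from May 16, 2020 to September 14, 2020 does not toll the period, because no stated rule makes the plaintiff's incapacity a tolling event.
Filing on July 27, 2021 beat the September 18, 2021 deadline — the action is timely.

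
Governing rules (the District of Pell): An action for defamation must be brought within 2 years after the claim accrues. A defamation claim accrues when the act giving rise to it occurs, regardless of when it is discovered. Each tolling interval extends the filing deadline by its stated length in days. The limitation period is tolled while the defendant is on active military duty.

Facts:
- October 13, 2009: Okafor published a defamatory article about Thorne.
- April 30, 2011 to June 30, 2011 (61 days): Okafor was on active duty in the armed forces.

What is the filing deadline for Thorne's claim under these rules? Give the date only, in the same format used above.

The limitation period began to run on October 13, 2009.
2 years from October 13, 2009 is October 13, 2011.
The period was tolled for 61 days by the defendant's active military service (April 30, 2011 to June 30, 2011), pushing the deadline to December 13, 2011.

December 13, 2011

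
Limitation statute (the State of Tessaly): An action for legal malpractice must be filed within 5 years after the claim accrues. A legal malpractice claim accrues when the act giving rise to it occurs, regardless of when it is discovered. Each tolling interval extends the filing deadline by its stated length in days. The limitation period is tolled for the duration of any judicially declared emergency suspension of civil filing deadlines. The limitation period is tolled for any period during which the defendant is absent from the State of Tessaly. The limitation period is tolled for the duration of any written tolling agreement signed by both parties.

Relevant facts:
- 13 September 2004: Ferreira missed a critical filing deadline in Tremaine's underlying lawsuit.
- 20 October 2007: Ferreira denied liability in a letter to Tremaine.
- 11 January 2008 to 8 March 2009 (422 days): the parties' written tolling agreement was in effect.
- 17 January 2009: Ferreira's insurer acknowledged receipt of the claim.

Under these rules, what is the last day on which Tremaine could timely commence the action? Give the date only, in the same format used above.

9 November 2010

The claim accrued on 13 September 2004, the date of the act.
Adding the 5 years base period to 13 September 2004 gives a deadline of 13 September 2009, before any tolling.
Because the written tolling agreement ran from 11 January 2008 to 8 March 2009, the deadline is extended by 422 days to 9 November 2010.
None of the other events listed affects the running of the period under the stated rules.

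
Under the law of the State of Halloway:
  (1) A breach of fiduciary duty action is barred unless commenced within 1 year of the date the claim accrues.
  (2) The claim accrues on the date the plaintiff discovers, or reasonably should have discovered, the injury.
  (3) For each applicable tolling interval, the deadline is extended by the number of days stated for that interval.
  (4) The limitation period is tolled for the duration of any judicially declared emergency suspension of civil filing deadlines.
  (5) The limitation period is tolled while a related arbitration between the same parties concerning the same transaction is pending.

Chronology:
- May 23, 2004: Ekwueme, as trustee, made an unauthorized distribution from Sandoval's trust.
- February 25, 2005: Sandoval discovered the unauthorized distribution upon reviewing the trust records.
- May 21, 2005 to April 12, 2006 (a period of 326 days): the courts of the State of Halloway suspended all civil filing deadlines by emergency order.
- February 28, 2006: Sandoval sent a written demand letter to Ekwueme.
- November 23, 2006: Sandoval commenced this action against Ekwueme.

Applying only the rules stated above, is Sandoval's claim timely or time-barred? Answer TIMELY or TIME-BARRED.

Accrual is tied to discovery, so the period began on February 25, 2005 rather than on May 23, 2004 when the act occurred.
The untolled deadline — 1 year after February 25, 2005 — is February 25, 2006.
Because the emergency suspension of filing deadlines ran from May 21, 2005 to April 12, 2006, the deadline is extended by 326 days to January 17, 2007.
The other events in the timeline have no effect on the limitation period under the stated rules.
Sandoval filed on November 23, 2006, before the January 17, 2007 deadline, so the action is timely.

TIMELY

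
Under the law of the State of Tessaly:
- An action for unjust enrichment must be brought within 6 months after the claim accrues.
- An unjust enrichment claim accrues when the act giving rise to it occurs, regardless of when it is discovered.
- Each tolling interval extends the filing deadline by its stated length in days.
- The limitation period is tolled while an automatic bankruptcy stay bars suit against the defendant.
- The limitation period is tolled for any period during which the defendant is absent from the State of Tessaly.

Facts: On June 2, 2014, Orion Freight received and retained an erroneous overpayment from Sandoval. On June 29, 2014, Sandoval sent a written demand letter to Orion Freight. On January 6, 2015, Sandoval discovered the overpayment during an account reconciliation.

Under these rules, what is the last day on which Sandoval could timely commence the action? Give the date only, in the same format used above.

Accrual is governed by the date of the act, so the period began to run on June 2, 2014; the later discovery on January 6, 2015 is irrelevant under the stated rule.
6 months from June 2, 2014 is December 2, 2014.
None of the other events listed affects the running of the period under the stated rules.

December 2, 2014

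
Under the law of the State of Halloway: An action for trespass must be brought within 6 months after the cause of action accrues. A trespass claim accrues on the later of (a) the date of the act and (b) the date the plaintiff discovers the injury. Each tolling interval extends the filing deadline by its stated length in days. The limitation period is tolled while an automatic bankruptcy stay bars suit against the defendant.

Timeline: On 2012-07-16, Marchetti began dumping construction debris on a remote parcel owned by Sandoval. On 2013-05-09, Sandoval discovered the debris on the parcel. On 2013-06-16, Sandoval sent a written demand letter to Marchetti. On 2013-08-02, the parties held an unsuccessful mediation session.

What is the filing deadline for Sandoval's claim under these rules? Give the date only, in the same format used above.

2013-11-09

The claim accrued on 2013-05-09 — the later of the 2012-07-16 act and the 2013-05-09 discovery.
The untolled deadline — 6 months after 2013-05-09 — is 2013-11-09.
Nothing else in the chronology tolls or restarts the period.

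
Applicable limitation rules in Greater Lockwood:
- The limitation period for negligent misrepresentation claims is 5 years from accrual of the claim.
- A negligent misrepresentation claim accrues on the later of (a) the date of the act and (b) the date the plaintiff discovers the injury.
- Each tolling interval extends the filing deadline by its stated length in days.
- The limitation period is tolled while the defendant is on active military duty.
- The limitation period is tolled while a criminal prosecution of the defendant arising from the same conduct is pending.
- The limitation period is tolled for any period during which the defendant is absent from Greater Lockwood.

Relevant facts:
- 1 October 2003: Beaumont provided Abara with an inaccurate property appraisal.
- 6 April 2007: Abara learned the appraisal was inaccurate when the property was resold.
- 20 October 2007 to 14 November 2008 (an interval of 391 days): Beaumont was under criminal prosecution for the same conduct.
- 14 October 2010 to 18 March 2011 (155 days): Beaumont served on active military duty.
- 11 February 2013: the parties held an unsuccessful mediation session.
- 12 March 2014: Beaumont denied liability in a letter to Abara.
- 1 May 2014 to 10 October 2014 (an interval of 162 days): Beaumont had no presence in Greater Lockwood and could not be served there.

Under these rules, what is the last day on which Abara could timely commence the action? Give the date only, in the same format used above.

4 October 2013

Taking the later of the act (1 October 2003) and discovery (6 April 2007), the claim accrued on 6 April 2007.
The untolled deadline — 5 years after 6 April 2007 — is 6 April 2012.
Because the pending criminal prosecution ran from 20 October 2007 to 14 November 2008, the deadline is extended by 391 days to 2 May 2013.
Because the defendant's active military service ran from 14 October 2010 to 18 March 2011, the deadline is extended by 155 days to 4 October 2013.
The defendant's absence from the jurisdiction from 1 May 2014 to 10 October 2014 began after the period had already run on 4 October 2013, so it has no tolling effect.
None of the other events listed affects the running of the period under the stated rules.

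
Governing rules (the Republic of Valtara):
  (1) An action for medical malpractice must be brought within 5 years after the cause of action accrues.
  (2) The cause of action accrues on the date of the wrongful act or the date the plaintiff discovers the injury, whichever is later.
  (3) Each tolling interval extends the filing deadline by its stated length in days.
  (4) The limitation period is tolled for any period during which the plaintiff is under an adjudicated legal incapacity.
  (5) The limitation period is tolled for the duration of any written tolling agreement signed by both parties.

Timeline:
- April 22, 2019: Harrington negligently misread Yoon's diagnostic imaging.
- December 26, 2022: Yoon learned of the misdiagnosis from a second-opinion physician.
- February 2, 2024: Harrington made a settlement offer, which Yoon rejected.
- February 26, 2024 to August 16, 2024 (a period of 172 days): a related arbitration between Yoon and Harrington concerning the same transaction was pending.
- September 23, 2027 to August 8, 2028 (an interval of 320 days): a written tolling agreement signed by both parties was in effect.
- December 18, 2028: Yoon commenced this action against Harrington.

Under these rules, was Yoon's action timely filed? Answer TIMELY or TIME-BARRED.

The claim accrued on December 26, 2022 — the later of the April 22, 2019 act and the December 26, 2022 discovery.
Adding the 5 years base period to December 26, 2022 gives a deadline of December 26, 2027, before any tolling.
The written tolling agreement from September 23, 2027 to August 8, 2028 tolled the period for 320 days, extending the deadline to November 10, 2028.
No stated provision tolls the period for a pending arbitration, so the interval from February 26, 2024 to August 16, 2024 has no effect on the deadline.
Nothing else in the chronology tolls or restarts the period.
The December 18, 2028 filing falls after the November 10, 2028 deadline; the claim is time-barred.

TIME-BARRED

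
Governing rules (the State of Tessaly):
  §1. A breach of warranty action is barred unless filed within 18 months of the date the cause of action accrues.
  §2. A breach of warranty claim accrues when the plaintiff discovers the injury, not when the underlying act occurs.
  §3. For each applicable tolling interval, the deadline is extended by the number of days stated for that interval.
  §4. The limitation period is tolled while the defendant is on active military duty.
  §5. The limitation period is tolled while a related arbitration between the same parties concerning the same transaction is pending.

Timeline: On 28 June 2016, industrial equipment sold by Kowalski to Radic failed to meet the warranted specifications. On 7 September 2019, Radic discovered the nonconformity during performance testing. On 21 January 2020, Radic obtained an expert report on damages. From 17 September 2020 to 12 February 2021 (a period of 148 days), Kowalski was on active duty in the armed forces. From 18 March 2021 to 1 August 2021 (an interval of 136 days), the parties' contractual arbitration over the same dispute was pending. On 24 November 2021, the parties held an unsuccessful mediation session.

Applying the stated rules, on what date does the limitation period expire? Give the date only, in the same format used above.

16 December 2021

Under the discovery rule, the claim accrued on 7 September 2019, when Radic discovered the injury — not on the 28 June 2016 date of the underlying act.
Adding the 18 months base period to 7 September 2019 gives a deadline of 7 March 2021, before any tolling.
The period was tolled for 148 days by the defendant's active military service (17 September 2020 to 12 February 2021), pushing the deadline to 2 August 2021.
Because the pending related arbitration ran from 18 March 2021 to 1 August 2021, the deadline is extended by 136 days to 16 December 2021.
The other events in the timeline have no effect on the limitation period under the stated rules.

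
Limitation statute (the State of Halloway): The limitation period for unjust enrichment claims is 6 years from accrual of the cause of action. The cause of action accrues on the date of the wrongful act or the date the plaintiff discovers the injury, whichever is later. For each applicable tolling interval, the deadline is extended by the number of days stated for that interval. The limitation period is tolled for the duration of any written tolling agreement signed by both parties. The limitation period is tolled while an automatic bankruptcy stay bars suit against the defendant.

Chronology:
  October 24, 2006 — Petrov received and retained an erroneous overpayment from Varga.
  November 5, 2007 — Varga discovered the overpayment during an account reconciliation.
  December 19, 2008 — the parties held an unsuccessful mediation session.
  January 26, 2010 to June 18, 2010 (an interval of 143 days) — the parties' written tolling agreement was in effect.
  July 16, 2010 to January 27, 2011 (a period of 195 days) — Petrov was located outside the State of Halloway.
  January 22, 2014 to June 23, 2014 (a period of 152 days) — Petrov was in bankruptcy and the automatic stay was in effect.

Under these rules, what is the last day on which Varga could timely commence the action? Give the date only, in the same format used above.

August 27, 2014

Because discovery on November 5, 2007 post-dates the October 24, 2006 act, accrual under the later-of rule falls on November 5, 2007.
6 years from November 5, 2007 is November 5, 2013.
The written tolling agreement from January 26, 2010 to June 18, 2010 tolled the period for 143 days, extending the deadline to March 28, 2014.
The automatic bankruptcy stay from January 22, 2014 to June 23, 2014 tolled the period for 152 days, extending the deadline to August 27, 2014.
Although the defendant's absence ran from July 16, 2010 to January 27, 2011, the stated rules do not make that a tolling event, so it is disregarded.
The other events in the timeline have no effect on the limitation period under the stated rules.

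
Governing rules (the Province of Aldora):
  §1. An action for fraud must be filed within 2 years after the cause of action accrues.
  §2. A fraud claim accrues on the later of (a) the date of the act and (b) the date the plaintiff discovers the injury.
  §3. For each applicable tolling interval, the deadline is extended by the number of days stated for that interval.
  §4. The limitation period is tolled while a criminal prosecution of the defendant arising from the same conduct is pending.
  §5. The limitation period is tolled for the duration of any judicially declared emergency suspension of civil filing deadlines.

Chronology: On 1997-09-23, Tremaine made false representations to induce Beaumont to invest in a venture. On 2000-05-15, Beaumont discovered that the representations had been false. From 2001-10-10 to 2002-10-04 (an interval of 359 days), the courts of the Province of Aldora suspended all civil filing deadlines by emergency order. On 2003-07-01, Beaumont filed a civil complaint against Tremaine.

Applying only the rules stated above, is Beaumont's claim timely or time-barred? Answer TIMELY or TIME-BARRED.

The claim accrued on 2000-05-15 — the later of the 1997-09-23 act and the 2000-05-15 discovery.
The untolled deadline — 2 years after 2000-05-15 — is 2002-05-15.
Because the emergency suspension of filing deadlines ran from 2001-10-10 to 2002-10-04, the deadline is extended by 359 days to 2003-05-09.
Filing on 2003-07-01 missed the 2003-05-09 deadline — the action is time-barred.

TIME-BARRED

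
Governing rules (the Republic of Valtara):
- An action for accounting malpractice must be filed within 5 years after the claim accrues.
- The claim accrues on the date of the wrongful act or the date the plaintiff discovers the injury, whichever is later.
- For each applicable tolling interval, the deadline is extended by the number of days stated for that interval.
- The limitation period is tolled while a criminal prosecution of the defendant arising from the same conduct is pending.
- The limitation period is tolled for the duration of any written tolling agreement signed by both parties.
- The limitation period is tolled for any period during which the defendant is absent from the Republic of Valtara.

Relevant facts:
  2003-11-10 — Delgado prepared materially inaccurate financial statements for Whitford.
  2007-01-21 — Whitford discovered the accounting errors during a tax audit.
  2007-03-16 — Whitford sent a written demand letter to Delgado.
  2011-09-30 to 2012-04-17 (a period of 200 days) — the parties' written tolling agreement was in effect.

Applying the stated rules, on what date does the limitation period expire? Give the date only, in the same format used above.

2012-08-08

Because discovery on 2007-01-21 post-dates the 2003-11-10 act, accrual under the later-of rule falls on 2007-01-21.
5 years from 2007-01-21 is 2012-01-21.
The written tolling agreement from 2011-09-30 to 2012-04-17 tolled the period for 200 days, extending the deadline to 2012-08-08.
None of the other events listed affects the running of the period under the stated rules.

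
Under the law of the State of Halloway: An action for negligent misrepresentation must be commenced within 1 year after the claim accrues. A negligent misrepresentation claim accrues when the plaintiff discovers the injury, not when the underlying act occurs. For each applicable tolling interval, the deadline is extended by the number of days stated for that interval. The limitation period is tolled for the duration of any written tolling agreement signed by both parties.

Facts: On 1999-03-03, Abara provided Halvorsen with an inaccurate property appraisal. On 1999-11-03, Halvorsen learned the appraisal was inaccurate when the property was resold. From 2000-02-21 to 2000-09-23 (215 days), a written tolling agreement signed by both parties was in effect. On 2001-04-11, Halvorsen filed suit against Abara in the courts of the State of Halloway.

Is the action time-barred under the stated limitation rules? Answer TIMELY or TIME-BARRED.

Under the discovery rule, the claim accrued on 1999-11-03, when Halvorsen discovered the injury — not on the 1999-03-03 date of the underlying act.
Adding the 1 year base period to 1999-11-03 gives a deadline of 2000-11-03, before any tolling.
The period was tolled for 215 days by the written tolling agreement (2000-02-21 to 2000-09-23), pushing the deadline to 2001-06-06.
The 2001-04-11 filing precedes the 2001-06-06 deadline; the claim is timely.

TIMELY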